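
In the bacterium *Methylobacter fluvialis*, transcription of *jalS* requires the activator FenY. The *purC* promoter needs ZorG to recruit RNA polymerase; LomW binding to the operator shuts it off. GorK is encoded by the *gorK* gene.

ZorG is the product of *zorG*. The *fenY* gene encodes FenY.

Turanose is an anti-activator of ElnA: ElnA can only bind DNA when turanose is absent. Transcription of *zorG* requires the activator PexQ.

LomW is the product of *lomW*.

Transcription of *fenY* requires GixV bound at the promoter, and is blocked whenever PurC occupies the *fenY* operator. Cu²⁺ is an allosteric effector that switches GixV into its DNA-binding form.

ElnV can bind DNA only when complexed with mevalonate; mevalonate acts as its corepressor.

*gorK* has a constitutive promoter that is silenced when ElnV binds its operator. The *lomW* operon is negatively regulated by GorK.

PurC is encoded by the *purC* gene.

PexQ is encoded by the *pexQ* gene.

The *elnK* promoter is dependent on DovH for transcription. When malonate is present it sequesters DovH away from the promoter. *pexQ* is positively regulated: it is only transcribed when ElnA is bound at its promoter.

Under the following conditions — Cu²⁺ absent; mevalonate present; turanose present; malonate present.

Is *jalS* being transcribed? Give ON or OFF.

OFF

Turanose is present, so ElnA is inactive.
Required activator ElnA is absent, so *pexQ* is not transcribed.
So PexQ is not produced.
Required activator PexQ is absent, so *zorG* is not transcribed.
So ZorG is not produced.
Mevalonate is present, so ElnV is active.
With repressor ElnV bound, *gorK* is not transcribed.
So GorK is not produced.
With no repressor bound, *lomW* is transcribed.
So LomW is produced and active.
With repressor LomW bound, *purC* is not transcribed.
So PurC is not produced.
Cu²⁺ is absent, so GixV is inactive.
Required activator GixV is absent, so *fenY* is not transcribed.
So FenY is not produced.
Required activator FenY is absent, so *jalS* is not transcribed.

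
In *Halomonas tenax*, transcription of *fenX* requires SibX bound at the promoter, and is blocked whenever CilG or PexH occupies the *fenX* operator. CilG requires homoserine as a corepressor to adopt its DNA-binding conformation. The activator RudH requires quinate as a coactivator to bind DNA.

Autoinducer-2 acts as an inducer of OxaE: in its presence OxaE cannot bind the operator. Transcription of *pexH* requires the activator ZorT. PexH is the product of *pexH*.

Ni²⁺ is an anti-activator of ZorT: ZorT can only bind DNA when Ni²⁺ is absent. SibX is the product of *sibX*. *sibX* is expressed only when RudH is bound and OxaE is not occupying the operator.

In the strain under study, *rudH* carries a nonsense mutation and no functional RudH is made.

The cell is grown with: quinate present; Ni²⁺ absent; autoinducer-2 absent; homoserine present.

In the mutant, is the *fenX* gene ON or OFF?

Homoserine is present, so CilG is active.
Autoinducer-2 is absent, so OxaE is active.
RudH is non-functional in this strain, so it has no effect.
With repressor OxaE bound, *sibX* is not transcribed.
So SibX is not produced.
Ni²⁺ is absent, so ZorT is active.
No repressor is bound and ZorT is active, so *pexH* is transcribed.
So PexH is produced and active.
With repressor CilG bound, *fenX* is not transcribed.

OFF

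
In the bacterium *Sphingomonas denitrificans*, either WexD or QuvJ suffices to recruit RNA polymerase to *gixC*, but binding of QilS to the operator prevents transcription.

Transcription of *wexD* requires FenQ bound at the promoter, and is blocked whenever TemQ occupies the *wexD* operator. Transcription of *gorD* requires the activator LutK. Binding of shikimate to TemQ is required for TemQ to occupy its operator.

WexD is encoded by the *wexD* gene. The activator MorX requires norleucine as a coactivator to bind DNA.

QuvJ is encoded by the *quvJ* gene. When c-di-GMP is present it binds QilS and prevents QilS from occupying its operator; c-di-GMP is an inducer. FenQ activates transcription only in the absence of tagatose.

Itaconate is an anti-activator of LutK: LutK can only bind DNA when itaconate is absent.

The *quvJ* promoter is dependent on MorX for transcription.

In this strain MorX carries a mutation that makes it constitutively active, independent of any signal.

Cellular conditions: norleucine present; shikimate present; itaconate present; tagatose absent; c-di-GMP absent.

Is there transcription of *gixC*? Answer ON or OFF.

Shikimate is present, so TemQ is active.
Tagatose is absent, so FenQ is active.
With repressor TemQ bound, *wexD* is not transcribed.
So WexD is not produced.
MorX is constitutively active in this strain.
No repressor is bound and MorX is active, so *quvJ* is transcribed.
So QuvJ is produced and active.
c-di-GMP is absent, so QilS is active.
With repressor QilS bound, *gixC* is not transcribed.

OFF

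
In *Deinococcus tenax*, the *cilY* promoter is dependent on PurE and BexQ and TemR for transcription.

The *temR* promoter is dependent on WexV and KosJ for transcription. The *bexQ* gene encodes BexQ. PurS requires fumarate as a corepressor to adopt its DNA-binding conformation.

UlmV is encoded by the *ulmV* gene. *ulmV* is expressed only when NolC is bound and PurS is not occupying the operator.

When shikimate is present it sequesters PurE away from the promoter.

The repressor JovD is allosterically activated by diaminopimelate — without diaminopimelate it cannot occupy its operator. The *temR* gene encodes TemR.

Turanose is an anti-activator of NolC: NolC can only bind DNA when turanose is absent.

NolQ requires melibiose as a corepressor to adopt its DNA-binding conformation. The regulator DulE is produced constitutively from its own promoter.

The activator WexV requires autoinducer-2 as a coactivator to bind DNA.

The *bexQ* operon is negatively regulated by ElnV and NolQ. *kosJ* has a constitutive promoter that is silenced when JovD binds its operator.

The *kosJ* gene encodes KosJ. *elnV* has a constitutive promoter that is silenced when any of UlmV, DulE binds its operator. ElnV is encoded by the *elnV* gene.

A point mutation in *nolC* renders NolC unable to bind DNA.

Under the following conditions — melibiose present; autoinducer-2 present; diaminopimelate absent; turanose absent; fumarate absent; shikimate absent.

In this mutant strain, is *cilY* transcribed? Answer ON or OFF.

Shikimate is absent, so PurE is active.
NolC is non-functional in this strain, so it has no effect.
Fumarate is absent, so PurS is inactive.
Required activator NolC is absent, so *ulmV* is not transcribed.
So UlmV is not produced.
DulE is produced constitutively and is active.
With repressor DulE bound, *elnV* is not transcribed.
So ElnV is not produced.
Melibiose is present, so NolQ is active.
With repressor NolQ bound, *bexQ* is not transcribed.
So BexQ is not produced.
Autoinducer-2 is present, so WexV is active.
Diaminopimelate is absent, so JovD is inactive.
With no repressor bound, *kosJ* is transcribed.
So KosJ is produced and active.
No repressor is bound and WexV and KosJ are active, so *temR* is transcribed.
So TemR is produced and active.
Required activator BexQ is absent, so *cilY* is not transcribed.

OFF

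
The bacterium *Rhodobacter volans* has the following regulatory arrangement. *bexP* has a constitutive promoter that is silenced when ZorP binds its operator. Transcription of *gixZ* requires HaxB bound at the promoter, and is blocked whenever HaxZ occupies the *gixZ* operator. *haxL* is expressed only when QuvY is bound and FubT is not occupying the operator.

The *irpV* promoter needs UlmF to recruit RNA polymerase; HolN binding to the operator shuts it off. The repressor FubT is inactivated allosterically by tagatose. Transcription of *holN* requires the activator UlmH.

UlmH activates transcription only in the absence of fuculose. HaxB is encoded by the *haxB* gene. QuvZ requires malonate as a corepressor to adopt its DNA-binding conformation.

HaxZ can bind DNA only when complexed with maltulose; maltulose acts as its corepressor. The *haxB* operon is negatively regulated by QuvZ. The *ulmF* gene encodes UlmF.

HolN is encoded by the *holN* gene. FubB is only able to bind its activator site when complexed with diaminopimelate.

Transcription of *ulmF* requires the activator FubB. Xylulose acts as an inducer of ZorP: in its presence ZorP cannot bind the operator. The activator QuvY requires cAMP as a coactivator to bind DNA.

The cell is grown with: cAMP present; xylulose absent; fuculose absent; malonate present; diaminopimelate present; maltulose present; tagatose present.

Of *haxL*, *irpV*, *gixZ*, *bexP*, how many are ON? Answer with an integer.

1

cAMP is present, so QuvY is active.
Tagatose is present, so FubT is inactive.
No repressor is bound and QuvY is active, so *haxL* is transcribed.
→ *haxL* is ON.
Diaminopimelate is present, so FubB is active.
No repressor is bound and FubB is active, so *ulmF* is transcribed.
So UlmF is produced and active.
Fuculose is absent, so UlmH is active.
No repressor is bound and UlmH is active, so *holN* is transcribed.
So HolN is produced and active.
With repressor HolN bound, *irpV* is not transcribed.
→ *irpV* is OFF.
Malonate is present, so QuvZ is active.
With repressor QuvZ bound, *haxB* is not transcribed.
So HaxB is not produced.
Maltulose is present, so HaxZ is active.
With repressor HaxZ bound, *gixZ* is not transcribed.
→ *gixZ* is OFF.
Xylulose is absent, so ZorP is active.
With repressor ZorP bound, *bexP* is not transcribed.
→ *bexP* is OFF.
1 of the 4 genes is transcribed.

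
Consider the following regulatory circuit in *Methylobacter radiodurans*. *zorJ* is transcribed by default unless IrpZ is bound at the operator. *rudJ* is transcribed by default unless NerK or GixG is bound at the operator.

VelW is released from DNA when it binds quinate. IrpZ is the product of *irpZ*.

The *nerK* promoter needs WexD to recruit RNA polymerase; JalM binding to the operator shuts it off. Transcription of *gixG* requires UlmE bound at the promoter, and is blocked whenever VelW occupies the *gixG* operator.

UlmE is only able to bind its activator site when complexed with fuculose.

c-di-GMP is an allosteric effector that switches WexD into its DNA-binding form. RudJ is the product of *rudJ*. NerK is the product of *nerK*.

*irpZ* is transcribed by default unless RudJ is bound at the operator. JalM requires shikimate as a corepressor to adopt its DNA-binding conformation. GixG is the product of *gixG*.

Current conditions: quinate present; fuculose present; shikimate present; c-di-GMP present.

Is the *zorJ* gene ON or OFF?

c-di-GMP is present, so WexD is active.
Shikimate is present, so JalM is active.
With repressor JalM bound, *nerK* is not transcribed.
So NerK is not produced.
Fuculose is present, so UlmE is active.
Quinate is present, so VelW is inactive.
No repressor is bound and UlmE is active, so *gixG* is transcribed.
So GixG is produced and active.
With repressor GixG bound, *rudJ* is not transcribed.
So RudJ is not produced.
With no repressor bound, *irpZ* is transcribed.
So IrpZ is produced and active.
With repressor IrpZ bound, *zorJ* is not transcribed.

OFF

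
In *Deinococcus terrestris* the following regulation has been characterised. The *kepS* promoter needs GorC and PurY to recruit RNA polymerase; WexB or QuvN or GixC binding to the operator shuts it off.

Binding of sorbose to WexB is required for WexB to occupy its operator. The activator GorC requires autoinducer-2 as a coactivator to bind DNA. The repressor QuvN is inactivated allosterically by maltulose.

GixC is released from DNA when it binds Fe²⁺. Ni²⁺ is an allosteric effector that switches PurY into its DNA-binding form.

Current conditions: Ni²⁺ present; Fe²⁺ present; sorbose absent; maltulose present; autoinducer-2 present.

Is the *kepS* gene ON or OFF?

ON

Autoinducer-2 is present, so GorC is active.
Sorbose is absent, so WexB is inactive.
Maltulose is present, so QuvN is inactive.
Ni²⁺ is present, so PurY is active.
Fe²⁺ is present, so GixC is inactive.
No repressor is bound and GorC and PurY are active, so *kepS* is transcribed.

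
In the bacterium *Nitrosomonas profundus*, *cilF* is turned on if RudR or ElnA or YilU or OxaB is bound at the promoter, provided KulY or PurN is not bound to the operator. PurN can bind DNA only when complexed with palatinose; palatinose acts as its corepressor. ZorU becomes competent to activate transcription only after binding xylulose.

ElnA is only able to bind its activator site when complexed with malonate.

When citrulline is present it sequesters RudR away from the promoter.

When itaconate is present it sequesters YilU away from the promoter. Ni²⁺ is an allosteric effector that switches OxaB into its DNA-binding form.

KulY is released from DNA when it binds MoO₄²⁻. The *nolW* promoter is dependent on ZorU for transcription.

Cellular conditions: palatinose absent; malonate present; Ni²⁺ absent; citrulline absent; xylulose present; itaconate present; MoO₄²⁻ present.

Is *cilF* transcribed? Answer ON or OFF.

ON

Citrulline is absent, so RudR is active.
MoO₄²⁻ is present, so KulY is inactive.
Malonate is present, so ElnA is active.
Itaconate is present, so YilU is inactive.
Ni²⁺ is absent, so OxaB is inactive.
Palatinose is absent, so PurN is inactive.
Activator RudR is present, so *cilF* is transcribed.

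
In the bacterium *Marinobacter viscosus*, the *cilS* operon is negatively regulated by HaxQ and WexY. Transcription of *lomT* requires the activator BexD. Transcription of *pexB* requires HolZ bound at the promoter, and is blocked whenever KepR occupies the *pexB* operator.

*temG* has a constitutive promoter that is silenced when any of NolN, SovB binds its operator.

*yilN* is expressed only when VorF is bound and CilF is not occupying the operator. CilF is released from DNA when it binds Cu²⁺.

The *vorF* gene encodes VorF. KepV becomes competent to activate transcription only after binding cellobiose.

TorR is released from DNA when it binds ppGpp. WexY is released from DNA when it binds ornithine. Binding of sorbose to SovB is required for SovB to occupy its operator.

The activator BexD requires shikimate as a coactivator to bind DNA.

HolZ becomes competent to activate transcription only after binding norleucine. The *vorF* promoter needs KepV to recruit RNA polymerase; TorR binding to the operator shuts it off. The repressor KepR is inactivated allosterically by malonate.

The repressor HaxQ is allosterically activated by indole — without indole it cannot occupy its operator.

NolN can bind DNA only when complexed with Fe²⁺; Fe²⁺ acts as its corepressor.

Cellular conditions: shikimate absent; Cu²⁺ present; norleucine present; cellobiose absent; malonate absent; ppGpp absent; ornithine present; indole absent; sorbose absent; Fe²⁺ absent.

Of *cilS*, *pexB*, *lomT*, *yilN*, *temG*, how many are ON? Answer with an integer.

Indole is absent, so HaxQ is inactive.
Ornithine is present, so WexY is inactive.
With no repressor bound, *cilS* is transcribed.
→ *cilS* is ON.
Malonate is absent, so KepR is active.
Norleucine is present, so HolZ is active.
With repressor KepR bound, *pexB* is not transcribed.
→ *pexB* is OFF.
Shikimate is absent, so BexD is inactive.
Required activator BexD is absent, so *lomT* is not transcribed.
→ *lomT* is OFF.
Cellobiose is absent, so KepV is inactive.
ppGpp is absent, so TorR is active.
With repressor TorR bound, *vorF* is not transcribed.
So VorF is not produced.
Cu²⁺ is present, so CilF is inactive.
Required activator VorF is absent, so *yilN* is not transcribed.
→ *yilN* is OFF.
Fe²⁺ is absent, so NolN is inactive.
Sorbose is absent, so SovB is inactive.
With no repressor bound, *temG* is transcribed.
→ *temG* is ON.
2 of the 5 genes are transcribed.

2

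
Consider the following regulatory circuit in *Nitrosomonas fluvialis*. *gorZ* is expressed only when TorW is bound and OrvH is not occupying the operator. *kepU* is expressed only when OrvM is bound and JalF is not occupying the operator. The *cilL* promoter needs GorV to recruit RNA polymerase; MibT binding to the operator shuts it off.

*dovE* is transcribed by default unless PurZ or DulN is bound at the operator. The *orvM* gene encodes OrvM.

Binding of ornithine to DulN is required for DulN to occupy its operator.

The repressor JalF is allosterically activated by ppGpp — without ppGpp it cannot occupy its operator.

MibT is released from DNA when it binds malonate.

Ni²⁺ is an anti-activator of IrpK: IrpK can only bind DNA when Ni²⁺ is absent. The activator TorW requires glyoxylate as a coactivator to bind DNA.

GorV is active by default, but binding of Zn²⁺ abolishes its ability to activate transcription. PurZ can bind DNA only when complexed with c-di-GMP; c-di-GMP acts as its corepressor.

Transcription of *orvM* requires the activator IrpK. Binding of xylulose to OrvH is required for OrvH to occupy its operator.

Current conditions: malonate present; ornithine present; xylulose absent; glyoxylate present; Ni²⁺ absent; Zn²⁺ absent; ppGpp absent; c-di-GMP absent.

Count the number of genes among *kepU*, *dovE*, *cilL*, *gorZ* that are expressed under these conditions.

ppGpp is absent, so JalF is inactive.
Ni²⁺ is absent, so IrpK is active.
No repressor is bound and IrpK is active, so *orvM* is transcribed.
So OrvM is produced and active.
No repressor is bound and OrvM is active, so *kepU* is transcribed.
→ *kepU* is ON.
c-di-GMP is absent, so PurZ is inactive.
Ornithine is present, so DulN is active.
With repressor DulN bound, *dovE* is not transcribed.
→ *dovE* is OFF.
Zn²⁺ is absent, so GorV is active.
Malonate is present, so MibT is inactive.
No repressor is bound and GorV is active, so *cilL* is transcribed.
→ *cilL* is ON.
Xylulose is absent, so OrvH is inactive.
Glyoxylate is present, so TorW is active.
No repressor is bound and TorW is active, so *gorZ* is transcribed.
→ *gorZ* is ON.
3 of the 4 genes are transcribed.

3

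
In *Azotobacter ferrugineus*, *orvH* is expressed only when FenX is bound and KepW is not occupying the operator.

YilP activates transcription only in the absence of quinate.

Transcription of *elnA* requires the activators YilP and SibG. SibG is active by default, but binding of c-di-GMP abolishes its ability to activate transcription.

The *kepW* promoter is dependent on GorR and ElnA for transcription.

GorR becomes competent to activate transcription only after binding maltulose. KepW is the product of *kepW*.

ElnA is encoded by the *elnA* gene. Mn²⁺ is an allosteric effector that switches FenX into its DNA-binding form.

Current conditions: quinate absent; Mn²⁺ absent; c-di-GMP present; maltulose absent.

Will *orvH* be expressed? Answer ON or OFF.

Maltulose is absent, so GorR is inactive.
Quinate is absent, so YilP is active.
c-di-GMP is present, so SibG is inactive.
Required activator SibG is absent, so *elnA* is not transcribed.
So ElnA is not produced.
Required activator GorR is absent, so *kepW* is not transcribed.
So KepW is not produced.
Mn²⁺ is absent, so FenX is inactive.
Required activator FenX is absent, so *orvH* is not transcribed.

OFF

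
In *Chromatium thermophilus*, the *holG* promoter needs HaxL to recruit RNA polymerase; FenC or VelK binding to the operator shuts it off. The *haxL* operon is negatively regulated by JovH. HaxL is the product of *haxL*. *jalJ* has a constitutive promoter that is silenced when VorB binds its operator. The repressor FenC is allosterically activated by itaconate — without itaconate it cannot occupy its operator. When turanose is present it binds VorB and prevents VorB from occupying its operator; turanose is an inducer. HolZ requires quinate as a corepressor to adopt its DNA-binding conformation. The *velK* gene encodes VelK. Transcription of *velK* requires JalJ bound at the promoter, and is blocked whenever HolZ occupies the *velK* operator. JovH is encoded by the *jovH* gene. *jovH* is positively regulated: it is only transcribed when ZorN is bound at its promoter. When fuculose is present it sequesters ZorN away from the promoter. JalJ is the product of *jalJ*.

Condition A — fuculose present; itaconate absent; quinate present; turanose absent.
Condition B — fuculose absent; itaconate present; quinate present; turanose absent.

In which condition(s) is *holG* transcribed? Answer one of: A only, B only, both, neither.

Condition A:
Fuculose is present, so ZorN is inactive.
Required activator ZorN is absent, so *jovH* is not transcribed.
So JovH is not produced.
With no repressor bound, *haxL* is transcribed.
So HaxL is produced and active.
Itaconate is absent, so FenC is inactive.
Quinate is present, so HolZ is active.
Turanose is absent, so VorB is active.
With repressor VorB bound, *jalJ* is not transcribed.
So JalJ is not produced.
With repressor HolZ bound, *velK* is not transcribed.
So VelK is not produced.
No repressor is bound and HaxL is active, so *holG* is transcribed.
→ *holG* is ON in A.
Condition B:
Fuculose is absent, so ZorN is active.
No repressor is bound and ZorN is active, so *jovH* is transcribed.
So JovH is produced and active.
With repressor JovH bound, *haxL* is not transcribed.
So HaxL is not produced.
Itaconate is present, so FenC is active.
Quinate is present, so HolZ is active.
Turanose is absent, so VorB is active.
With repressor VorB bound, *jalJ* is not transcribed.
So JalJ is not produced.
With repressor HolZ bound, *velK* is not transcribed.
So VelK is not produced.
With repressor FenC bound, *holG* is not transcribed.
→ *holG* is OFF in B.

A only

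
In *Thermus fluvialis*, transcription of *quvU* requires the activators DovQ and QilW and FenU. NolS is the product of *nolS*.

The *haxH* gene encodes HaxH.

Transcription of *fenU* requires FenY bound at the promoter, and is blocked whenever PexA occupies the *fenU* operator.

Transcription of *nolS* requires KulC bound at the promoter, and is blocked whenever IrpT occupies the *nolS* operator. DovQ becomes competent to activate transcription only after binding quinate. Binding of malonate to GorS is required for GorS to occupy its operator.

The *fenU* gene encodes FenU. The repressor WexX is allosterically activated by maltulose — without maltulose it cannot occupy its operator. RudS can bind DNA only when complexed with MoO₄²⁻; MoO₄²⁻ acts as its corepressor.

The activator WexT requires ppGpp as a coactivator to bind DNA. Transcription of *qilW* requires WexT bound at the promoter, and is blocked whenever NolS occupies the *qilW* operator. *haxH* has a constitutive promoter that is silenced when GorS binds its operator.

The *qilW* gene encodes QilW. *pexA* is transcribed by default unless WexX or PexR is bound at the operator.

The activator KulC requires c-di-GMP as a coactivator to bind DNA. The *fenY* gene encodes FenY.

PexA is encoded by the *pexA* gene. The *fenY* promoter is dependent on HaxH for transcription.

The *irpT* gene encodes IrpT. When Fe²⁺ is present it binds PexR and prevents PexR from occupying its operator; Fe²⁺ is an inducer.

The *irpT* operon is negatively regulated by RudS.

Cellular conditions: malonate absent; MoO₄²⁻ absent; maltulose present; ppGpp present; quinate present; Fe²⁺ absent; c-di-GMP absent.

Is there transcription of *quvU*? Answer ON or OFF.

Quinate is present, so DovQ is active.
ppGpp is present, so WexT is active.
c-di-GMP is absent, so KulC is inactive.
MoO₄²⁻ is absent, so RudS is inactive.
With no repressor bound, *irpT* is transcribed.
So IrpT is produced and active.
With repressor IrpT bound, *nolS* is not transcribed.
So NolS is not produced.
No repressor is bound and WexT is active, so *qilW* is transcribed.
So QilW is produced and active.
Malonate is absent, so GorS is inactive.
With no repressor bound, *haxH* is transcribed.
So HaxH is produced and active.
No repressor is bound and HaxH is active, so *fenY* is transcribed.
So FenY is produced and active.
Maltulose is present, so WexX is active.
Fe²⁺ is absent, so PexR is active.
With repressor WexX bound, *pexA* is not transcribed.
So PexA is not produced.
No repressor is bound and FenY is active, so *fenU* is transcribed.
So FenU is produced and active.
No repressor is bound and DovQ and QilW and FenU are active, so *quvU* is transcribed.

ON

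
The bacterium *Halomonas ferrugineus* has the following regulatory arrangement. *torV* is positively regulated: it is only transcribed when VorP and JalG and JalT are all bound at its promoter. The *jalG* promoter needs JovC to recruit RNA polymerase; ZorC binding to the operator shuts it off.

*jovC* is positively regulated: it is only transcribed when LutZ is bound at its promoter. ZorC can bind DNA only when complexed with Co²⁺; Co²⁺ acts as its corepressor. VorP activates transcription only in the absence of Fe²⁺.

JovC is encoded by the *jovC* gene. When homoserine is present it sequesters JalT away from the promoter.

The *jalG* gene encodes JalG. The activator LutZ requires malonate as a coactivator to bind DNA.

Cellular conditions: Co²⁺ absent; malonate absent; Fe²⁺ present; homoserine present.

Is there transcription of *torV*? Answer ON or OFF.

OFF

Fe²⁺ is present, so VorP is inactive.
Co²⁺ is absent, so ZorC is inactive.
Malonate is absent, so LutZ is inactive.
Required activator LutZ is absent, so *jovC* is not transcribed.
So JovC is not produced.
Required activator JovC is absent, so *jalG* is not transcribed.
So JalG is not produced.
Homoserine is present, so JalT is inactive.
Required activator VorP is absent, so *torV* is not transcribed.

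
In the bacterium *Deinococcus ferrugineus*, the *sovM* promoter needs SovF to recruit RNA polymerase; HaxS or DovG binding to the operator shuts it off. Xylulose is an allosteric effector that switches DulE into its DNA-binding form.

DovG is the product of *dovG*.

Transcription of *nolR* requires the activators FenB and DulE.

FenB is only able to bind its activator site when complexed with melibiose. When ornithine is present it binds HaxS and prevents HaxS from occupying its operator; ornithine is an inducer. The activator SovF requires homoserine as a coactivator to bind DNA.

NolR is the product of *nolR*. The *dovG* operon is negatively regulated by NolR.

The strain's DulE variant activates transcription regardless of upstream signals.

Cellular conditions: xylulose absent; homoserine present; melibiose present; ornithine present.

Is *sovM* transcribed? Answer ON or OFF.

Ornithine is present, so HaxS is inactive.
Homoserine is present, so SovF is active.
Melibiose is present, so FenB is active.
DulE is constitutively active in this strain.
No repressor is bound and FenB and DulE are active, so *nolR* is transcribed.
So NolR is produced and active.
With repressor NolR bound, *dovG* is not transcribed.
So DovG is not produced.
No repressor is bound and SovF is active, so *sovM* is transcribed.

ON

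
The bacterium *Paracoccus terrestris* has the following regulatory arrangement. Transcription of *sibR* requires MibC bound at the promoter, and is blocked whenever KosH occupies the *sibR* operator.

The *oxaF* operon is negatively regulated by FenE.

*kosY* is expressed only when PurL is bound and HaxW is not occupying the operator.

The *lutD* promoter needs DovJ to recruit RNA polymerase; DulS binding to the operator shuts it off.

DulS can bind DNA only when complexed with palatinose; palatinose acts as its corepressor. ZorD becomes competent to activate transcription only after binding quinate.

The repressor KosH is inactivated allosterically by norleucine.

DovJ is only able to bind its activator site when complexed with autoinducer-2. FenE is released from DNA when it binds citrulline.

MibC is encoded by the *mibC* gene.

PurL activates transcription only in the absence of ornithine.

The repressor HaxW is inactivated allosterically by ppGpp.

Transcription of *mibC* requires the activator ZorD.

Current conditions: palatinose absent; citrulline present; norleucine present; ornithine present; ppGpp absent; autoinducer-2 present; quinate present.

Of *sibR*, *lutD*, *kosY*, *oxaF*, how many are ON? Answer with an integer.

Quinate is present, so ZorD is active.
No repressor is bound and ZorD is active, so *mibC* is transcribed.
So MibC is produced and active.
Norleucine is present, so KosH is inactive.
No repressor is bound and MibC is active, so *sibR* is transcribed.
→ *sibR* is ON.
Palatinose is absent, so DulS is inactive.
Autoinducer-2 is present, so DovJ is active.
No repressor is bound and DovJ is active, so *lutD* is transcribed.
→ *lutD* is ON.
Ornithine is present, so PurL is inactive.
ppGpp is absent, so HaxW is active.
With repressor HaxW bound, *kosY* is not transcribed.
→ *kosY* is OFF.
Citrulline is present, so FenE is inactive.
With no repressor bound, *oxaF* is transcribed.
→ *oxaF* is ON.
3 of the 4 genes are transcribed.

3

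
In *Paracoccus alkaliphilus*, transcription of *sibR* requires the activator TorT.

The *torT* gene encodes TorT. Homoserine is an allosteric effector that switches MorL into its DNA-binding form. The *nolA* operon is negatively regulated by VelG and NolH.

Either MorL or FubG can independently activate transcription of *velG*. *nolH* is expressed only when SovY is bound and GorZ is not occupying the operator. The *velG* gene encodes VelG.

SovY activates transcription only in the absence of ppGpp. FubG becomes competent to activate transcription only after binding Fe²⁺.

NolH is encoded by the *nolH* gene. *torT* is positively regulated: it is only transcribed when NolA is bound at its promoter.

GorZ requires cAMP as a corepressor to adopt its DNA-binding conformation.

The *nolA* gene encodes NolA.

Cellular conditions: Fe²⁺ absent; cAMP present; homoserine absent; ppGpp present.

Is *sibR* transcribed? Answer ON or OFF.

Homoserine is absent, so MorL is inactive.
Fe²⁺ is absent, so FubG is inactive.
No activator is available at the *velG* promoter, so *velG* is not transcribed.
So VelG is not produced.
cAMP is present, so GorZ is active.
ppGpp is present, so SovY is inactive.
With repressor GorZ bound, *nolH* is not transcribed.
So NolH is not produced.
With no repressor bound, *nolA* is transcribed.
So NolA is produced and active.
No repressor is bound and NolA is active, so *torT* is transcribed.
So TorT is produced and active.
No repressor is bound and TorT is active, so *sibR* is transcribed.

ON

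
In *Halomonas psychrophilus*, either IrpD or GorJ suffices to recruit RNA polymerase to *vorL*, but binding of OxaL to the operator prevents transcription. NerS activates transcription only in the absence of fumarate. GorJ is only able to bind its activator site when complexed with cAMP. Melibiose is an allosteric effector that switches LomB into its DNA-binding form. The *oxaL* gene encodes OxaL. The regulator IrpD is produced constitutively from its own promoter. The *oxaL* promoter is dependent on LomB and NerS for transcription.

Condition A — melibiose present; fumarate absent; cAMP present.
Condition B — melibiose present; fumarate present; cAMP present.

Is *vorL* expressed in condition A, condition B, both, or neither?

B only

Condition A:
IrpD is produced constitutively and is active.
Melibiose is present, so LomB is active.
Fumarate is absent, so NerS is active.
No repressor is bound and LomB and NerS are active, so *oxaL* is transcribed.
So OxaL is produced and active.
cAMP is present, so GorJ is active.
With repressor OxaL bound, *vorL* is not transcribed.
→ *vorL* is OFF in A.
Condition B:
IrpD is produced constitutively and is active.
Melibiose is present, so LomB is active.
Fumarate is present, so NerS is inactive.
Required activator NerS is absent, so *oxaL* is not transcribed.
So OxaL is not produced.
cAMP is present, so GorJ is active.
Activator IrpD is present, so *vorL* is transcribed.
→ *vorL* is ON in B.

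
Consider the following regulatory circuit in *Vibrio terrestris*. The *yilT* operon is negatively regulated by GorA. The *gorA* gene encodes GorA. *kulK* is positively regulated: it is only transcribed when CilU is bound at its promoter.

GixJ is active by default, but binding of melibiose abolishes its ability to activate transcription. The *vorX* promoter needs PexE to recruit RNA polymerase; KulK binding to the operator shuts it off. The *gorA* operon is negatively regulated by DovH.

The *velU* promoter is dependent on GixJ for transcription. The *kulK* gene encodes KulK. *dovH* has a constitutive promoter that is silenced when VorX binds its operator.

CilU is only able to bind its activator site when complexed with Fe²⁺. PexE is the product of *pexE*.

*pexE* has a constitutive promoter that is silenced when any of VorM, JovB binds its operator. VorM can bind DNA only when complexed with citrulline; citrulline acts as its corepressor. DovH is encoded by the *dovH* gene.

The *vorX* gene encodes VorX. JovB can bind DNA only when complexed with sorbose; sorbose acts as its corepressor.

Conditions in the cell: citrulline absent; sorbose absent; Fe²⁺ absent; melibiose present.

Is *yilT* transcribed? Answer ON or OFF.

Citrulline is absent, so VorM is inactive.
Sorbose is absent, so JovB is inactive.
With no repressor bound, *pexE* is transcribed.
So PexE is produced and active.
Fe²⁺ is absent, so CilU is inactive.
Required activator CilU is absent, so *kulK* is not transcribed.
So KulK is not produced.
No repressor is bound and PexE is active, so *vorX* is transcribed.
So VorX is produced and active.
With repressor VorX bound, *dovH* is not transcribed.
So DovH is not produced.
With no repressor bound, *gorA* is transcribed.
So GorA is produced and active.
With repressor GorA bound, *yilT* is not transcribed.

OFF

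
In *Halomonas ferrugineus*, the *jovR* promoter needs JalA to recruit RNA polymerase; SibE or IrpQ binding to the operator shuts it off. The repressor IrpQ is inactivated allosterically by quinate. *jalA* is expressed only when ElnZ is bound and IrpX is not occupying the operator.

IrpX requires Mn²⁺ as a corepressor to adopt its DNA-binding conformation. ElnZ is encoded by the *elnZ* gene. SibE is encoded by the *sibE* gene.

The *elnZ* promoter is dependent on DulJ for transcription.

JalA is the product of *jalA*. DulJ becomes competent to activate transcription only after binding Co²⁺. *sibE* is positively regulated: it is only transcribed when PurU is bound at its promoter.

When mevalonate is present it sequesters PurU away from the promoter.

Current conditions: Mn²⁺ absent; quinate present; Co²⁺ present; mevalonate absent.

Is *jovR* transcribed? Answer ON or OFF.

Co²⁺ is present, so DulJ is active.
No repressor is bound and DulJ is active, so *elnZ* is transcribed.
So ElnZ is produced and active.
Mn²⁺ is absent, so IrpX is inactive.
No repressor is bound and ElnZ is active, so *jalA* is transcribed.
So JalA is produced and active.
Mevalonate is absent, so PurU is active.
No repressor is bound and PurU is active, so *sibE* is transcribed.
So SibE is produced and active.
Quinate is present, so IrpQ is inactive.
With repressor SibE bound, *jovR* is not transcribed.

OFF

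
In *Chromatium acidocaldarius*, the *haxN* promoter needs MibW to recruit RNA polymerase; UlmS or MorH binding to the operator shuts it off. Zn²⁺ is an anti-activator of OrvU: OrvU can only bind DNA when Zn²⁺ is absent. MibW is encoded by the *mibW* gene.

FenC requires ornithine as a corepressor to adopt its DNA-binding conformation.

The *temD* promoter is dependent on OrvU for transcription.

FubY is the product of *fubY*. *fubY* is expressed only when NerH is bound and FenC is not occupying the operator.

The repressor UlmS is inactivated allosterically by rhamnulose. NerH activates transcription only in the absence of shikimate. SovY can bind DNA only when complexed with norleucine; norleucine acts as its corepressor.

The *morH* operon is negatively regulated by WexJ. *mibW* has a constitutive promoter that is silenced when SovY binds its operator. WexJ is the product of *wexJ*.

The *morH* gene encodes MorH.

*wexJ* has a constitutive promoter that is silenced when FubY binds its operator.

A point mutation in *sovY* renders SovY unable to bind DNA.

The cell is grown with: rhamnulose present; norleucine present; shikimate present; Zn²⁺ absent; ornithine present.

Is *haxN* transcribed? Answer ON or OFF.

ON

Rhamnulose is present, so UlmS is inactive.
SovY is non-functional in this strain, so it has no effect.
With no repressor bound, *mibW* is transcribed.
So MibW is produced and active.
Shikimate is present, so NerH is inactive.
Ornithine is present, so FenC is active.
With repressor FenC bound, *fubY* is not transcribed.
So FubY is not produced.
With no repressor bound, *wexJ* is transcribed.
So WexJ is produced and active.
With repressor WexJ bound, *morH* is not transcribed.
So MorH is not produced.
No repressor is bound and MibW is active, so *haxN* is transcribed.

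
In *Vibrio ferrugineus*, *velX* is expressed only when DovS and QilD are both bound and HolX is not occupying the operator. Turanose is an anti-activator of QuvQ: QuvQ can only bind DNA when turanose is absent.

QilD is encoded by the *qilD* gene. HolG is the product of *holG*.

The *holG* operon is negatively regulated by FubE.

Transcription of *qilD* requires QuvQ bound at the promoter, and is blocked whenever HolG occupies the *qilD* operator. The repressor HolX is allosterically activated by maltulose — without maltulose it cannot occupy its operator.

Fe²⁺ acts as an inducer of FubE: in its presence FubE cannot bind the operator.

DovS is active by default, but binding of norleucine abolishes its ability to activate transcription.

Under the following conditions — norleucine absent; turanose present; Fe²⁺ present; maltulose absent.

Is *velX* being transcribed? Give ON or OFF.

Maltulose is absent, so HolX is inactive.
Norleucine is absent, so DovS is active.
Fe²⁺ is present, so FubE is inactive.
With no repressor bound, *holG* is transcribed.
So HolG is produced and active.
Turanose is present, so QuvQ is inactive.
With repressor HolG bound, *qilD* is not transcribed.
So QilD is not produced.
Required activator QilD is absent, so *velX* is not transcribed.

OFF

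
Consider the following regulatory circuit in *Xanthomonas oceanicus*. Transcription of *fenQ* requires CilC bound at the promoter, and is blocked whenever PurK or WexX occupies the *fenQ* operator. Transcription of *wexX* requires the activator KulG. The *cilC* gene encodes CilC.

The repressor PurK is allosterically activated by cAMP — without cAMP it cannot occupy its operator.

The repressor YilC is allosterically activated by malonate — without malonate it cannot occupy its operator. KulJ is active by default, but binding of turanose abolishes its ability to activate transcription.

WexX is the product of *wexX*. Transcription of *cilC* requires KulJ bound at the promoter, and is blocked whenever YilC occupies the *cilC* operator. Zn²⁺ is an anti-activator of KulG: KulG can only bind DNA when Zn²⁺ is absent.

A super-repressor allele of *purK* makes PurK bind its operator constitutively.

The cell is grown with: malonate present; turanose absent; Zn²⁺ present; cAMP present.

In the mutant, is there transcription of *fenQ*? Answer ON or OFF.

Turanose is absent, so KulJ is active.
Malonate is present, so YilC is active.
With repressor YilC bound, *cilC* is not transcribed.
So CilC is not produced.
PurK is constitutively active in this strain.
Zn²⁺ is present, so KulG is inactive.
Required activator KulG is absent, so *wexX* is not transcribed.
So WexX is not produced.
With repressor PurK bound, *fenQ* is not transcribed.

OFF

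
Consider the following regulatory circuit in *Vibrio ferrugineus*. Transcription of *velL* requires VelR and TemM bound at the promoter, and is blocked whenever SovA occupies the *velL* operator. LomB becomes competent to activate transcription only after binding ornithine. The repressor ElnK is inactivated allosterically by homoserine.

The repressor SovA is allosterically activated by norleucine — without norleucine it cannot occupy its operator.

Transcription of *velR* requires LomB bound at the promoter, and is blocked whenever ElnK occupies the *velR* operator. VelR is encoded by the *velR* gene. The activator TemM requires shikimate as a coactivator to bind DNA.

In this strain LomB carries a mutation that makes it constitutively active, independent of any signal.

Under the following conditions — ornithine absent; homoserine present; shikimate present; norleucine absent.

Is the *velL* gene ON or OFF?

LomB is constitutively active in this strain.
Homoserine is present, so ElnK is inactive.
No repressor is bound and LomB is active, so *velR* is transcribed.
So VelR is produced and active.
Shikimate is present, so TemM is active.
Norleucine is absent, so SovA is inactive.
No repressor is bound and VelR and TemM are active, so *velL* is transcribed.

ON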